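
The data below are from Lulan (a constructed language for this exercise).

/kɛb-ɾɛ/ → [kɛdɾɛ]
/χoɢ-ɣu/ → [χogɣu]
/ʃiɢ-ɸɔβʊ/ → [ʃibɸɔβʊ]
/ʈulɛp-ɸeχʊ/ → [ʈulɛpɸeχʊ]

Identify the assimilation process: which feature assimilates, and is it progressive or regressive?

regressive place assimilation

The segment that alternates is /b/, which surfaces as [d] when adjacent to /ɾ/.
The change bilabial → alveolar matches the place of the following /ɾ/, identifying this as place assimilation.
Manner and voice are unchanged, so the assimilation is partial, not total.
The other alternating forms pattern the same way: /ɢ/ → [g] before /ɣ/ (uvular → velar, matching velar); /ɢ/ → [b] before /ɸ/ (uvular → bilabial, matching bilabial) — only place changes, and always toward the following segment.
Nothing changes in [ʈulɛpɸeχʊ]: there the adjacent consonants already agree in place (/p/ and /ɸ/ are both bilabial), so this form is consistent with the same rule.
The trigger is the following segment, so the direction is regressive (anticipatory).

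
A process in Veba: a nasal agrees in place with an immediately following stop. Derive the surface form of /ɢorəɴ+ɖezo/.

The rule targets /ɴ/ (voiced uvular nasal), which sits before the trigger /ɖ/ (retroflex).
Changing only its place to retroflex gives [ɳ] — the voiced retroflex nasal.

[ɢorəɳɖezo]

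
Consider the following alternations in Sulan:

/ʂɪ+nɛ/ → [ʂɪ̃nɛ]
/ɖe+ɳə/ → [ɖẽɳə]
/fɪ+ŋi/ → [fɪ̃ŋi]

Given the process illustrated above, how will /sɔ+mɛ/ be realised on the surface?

The data show regressive nasality assimilation (vowel nasalisation): /ɪ/ → [ɪ̃] before /n/; /e/ → [ẽ] before /ɳ/; /ɪ/ → [ɪ̃] before /ŋ/ — a vowel is nasalised by an immediately following nasal consonant.
/ɔ/ sits next to the nasal /m/ and is therefore nasalised to [ɔ̃].

[sɔ̃mɛ]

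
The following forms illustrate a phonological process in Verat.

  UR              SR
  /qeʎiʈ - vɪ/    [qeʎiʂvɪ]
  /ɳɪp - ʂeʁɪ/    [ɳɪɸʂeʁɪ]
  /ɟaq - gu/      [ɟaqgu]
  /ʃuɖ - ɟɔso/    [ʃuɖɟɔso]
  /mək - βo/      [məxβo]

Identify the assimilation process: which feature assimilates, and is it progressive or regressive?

regressive manner assimilation

The segment that alternates is /ʈ/, which surfaces as [ʂ] when adjacent to /v/.
The change stop → fricative matches the manner of the following /v/, identifying this as manner assimilation.
Place and voice are unchanged, so the assimilation is partial, not total.
Checking the remaining alternations: /p/ → [ɸ] before /ʂ/ (stop → fricative, matching a fricative); /k/ → [x] before /β/ (stop → fricative, matching a fricative) — only manner changes, and always toward the following segment.
Nothing changes in [ɟaqgu], [ʃuɖɟɔso]: there the adjacent consonants already agree in manner (/q/ and /g/ are both stops; /ɖ/ and /ɟ/ are both stops), so these forms are consistent with the same rule.
The trigger is the following segment, so the direction is regressive (anticipatory).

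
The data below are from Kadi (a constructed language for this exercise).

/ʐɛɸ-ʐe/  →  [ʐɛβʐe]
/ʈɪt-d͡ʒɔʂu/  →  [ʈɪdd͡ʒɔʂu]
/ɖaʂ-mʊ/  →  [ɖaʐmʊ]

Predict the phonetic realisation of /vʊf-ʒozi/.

[vʊvʒozi]

The data show regressive voicing assimilation: /ɸ/ → [β] before /ʐ/; /t/ → [d] before /d͡ʒ/; /ʂ/ → [ʐ] before /m/. In each pair only voicing changes, matching the following consonant, while place and manner stay constant.
/f/ is a voiceless labiodental fricative. The following trigger /ʒ/ is voiced, so /f/ must become voiced as well.
A voiced labiodental fricative is [v], so the surface segment is [v].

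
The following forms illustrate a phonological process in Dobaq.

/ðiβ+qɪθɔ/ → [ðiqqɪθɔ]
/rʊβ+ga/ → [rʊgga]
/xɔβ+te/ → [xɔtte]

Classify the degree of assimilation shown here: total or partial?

Underlying /β/ is realised as [q] next to /q/; /q/ itself does not change.
The output [q] is identical to the trigger /q/ — every feature (place, manner, voicing) has been copied — so this is total assimilation.
The other forms behave the same way: /β/ → [g] before /g/; /β/ → [t] before /t/ — in each case the output is a copy of the following consonant.

total assimilation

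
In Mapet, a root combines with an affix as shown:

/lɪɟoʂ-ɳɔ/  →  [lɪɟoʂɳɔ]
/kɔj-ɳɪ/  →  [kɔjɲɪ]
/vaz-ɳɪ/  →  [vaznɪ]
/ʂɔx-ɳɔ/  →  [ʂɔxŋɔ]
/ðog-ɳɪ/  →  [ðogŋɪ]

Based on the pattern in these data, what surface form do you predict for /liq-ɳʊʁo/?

[liqɴʊʁo]

The data show progressive place assimilation: /ɳ/ → [ɲ] after /j/; /ɳ/ → [n] after /z/; /ɳ/ → [ŋ] after /x/; /ɳ/ → [ŋ] after /g/. In each pair only place changes, matching the preceding consonant, while manner and voice stay constant.
Nothing changes in [lɪɟoʂɳɔ]: there the adjacent consonants already agree in place (/ɳ/ and /ʂ/ are both retroflex), so this form is consistent with the same rule.
The rule targets /ɳ/ (voiced retroflex nasal), which sits after the trigger /q/ (uvular).
The voiced uvular nasal is [ɴ], so /ɳ/ → [ɴ].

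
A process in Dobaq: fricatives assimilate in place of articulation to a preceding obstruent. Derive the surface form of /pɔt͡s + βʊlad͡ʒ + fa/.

[pɔt͡szʊlad͡ʒʃa]

/β/ is a voiced bilabial fricative. The preceding trigger /t͡s/ is alveolar, so /β/ must become alveolar as well.
A voiced alveolar fricative is [z], so the surface segment is [z].
The same rule applies at the second boundary: /f/ → [ʃ] next to /d͡ʒ/.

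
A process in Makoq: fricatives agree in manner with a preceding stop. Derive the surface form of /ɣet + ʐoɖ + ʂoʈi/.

/ʐ/ is a voiced retroflex fricative. The preceding trigger /t/ is a stop, so /ʐ/ must become a stop as well.
The voiced retroflex stop is [ɖ], so /ʐ/ → [ɖ].
At the second juncture, /ʂ/ likewise becomes [ʈ] adjacent to /ɖ/.

[ɣetɖoɖʈoʈi]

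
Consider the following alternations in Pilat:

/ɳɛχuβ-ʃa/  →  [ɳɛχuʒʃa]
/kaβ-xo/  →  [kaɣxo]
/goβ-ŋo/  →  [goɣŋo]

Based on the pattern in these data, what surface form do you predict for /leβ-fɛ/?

The data show regressive place assimilation: /β/ → [ʒ] before /ʃ/; /β/ → [ɣ] before /x/; /β/ → [ɣ] before /ŋ/. In each pair only place changes, matching the following consonant, while manner and voice stay constant.
/β/ is a voiced bilabial fricative. The following trigger /f/ is labiodental, so /β/ must become labiodental as well.
A voiced labiodental fricative is [v], so the surface segment is [v].

[levfɛ]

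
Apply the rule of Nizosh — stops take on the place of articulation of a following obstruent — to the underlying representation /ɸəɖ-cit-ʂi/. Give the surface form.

/ɖ/ is a voiced retroflex stop. The following trigger /c/ is palatal, so /ɖ/ must become palatal as well.
The voiced palatal stop is [ɟ], so /ɖ/ → [ɟ].
At the second juncture, /t/ likewise becomes [ʈ] adjacent to /ʂ/.

[ɸəɟciʈʂi]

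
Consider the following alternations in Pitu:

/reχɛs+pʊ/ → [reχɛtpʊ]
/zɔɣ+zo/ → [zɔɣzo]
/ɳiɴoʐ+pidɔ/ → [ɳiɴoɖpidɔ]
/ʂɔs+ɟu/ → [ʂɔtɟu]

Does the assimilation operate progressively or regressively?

regressive

The segment that alternates is /s/, which surfaces as [t] when adjacent to /p/.
/s/ is a fricative while /p/ is a stop; the output [t] is a stop, matching the trigger — so the feature that spreads is manner.
The same holds elsewhere in the data: /ʐ/ → [ɖ] before /p/ (fricative → stop, matching a stop); /s/ → [t] before /ɟ/ (fricative → stop, matching a stop) — only manner changes, and always toward the following segment.
No alternation appears in [zɔɣzo]: there the adjacent consonants already agree in manner (/ɣ/ and /z/ are both fricatives), so this form is consistent with the same rule.
Since the segment that changes precedes the conditioning segment, the assimilation is regressive.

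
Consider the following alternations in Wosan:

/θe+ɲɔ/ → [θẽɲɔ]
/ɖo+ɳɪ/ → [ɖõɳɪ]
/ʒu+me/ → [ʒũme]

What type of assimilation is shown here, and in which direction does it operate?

regressive nasality assimilation (vowel nasalisation)

The vowel /e/ surfaces as nasalised [ẽ] next to the following nasal /ɲ/ — it has acquired the [+nasal] feature of its neighbour.
The other forms show the same pattern: /o/ → [õ] before /ɳ/; /u/ → [ũ] before /m/ — each time a vowel is nasalised next to a following nasal.
Because the conditioning nasal is to the right of the vowel that changes, the process is regressive (anticipatory).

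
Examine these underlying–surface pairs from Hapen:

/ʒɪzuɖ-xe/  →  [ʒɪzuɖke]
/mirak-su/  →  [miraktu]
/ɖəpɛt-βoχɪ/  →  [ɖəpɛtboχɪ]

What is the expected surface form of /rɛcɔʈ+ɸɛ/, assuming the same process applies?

[rɛcɔʈpɛ]

The data show progressive manner assimilation: /x/ → [k] after /ɖ/; /s/ → [t] after /k/; /β/ → [b] after /t/. In each pair only manner changes, matching the preceding consonant, while place and voice stay constant.
/ɸ/ is a voiceless bilabial fricative. The preceding trigger /ʈ/ is a stop, so /ɸ/ must become a stop as well.
The voiceless bilabial stop is [p], so /ɸ/ → [p].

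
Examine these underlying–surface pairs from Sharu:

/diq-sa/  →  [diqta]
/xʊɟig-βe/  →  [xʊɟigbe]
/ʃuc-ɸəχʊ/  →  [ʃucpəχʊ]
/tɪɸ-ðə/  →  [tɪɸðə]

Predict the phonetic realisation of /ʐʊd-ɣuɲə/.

[ʐʊdguɲə]

The data show progressive manner assimilation: /s/ → [t] after /q/; /β/ → [b] after /g/; /ɸ/ → [p] after /c/. In each pair only manner changes, matching the preceding consonant, while place and voice stay constant.
Nothing changes in [tɪɸðə]: there the adjacent consonants already agree in manner (/ð/ and /ɸ/ are both fricatives), so this form is consistent with the same rule.
/ɣ/ is a voiced velar fricative. The preceding trigger /d/ is a stop, so /ɣ/ must become a stop as well.
Changing only its manner to stop gives [g] — the voiced velar stop.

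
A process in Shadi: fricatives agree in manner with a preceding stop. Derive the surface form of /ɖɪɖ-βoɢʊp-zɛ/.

The rule targets /β/ (voiced bilabial fricative), which sits after the trigger /ɖ/ (stop).
The voiced bilabial stop is [b], so /β/ → [b].
At the second juncture, /z/ likewise becomes [d] adjacent to /p/.

[ɖɪɖboɢʊpdɛ]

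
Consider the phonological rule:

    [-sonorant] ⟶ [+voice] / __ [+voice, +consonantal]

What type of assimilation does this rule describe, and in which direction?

The target ([-sonorant], obstruents) acquires [+voice] next to a voiced consonant ([+voice, +consonantal]) — it takes on the voicing of its neighbour, so the feature that spreads is voicing.
Since the environment is written after the underscore, the trigger follows the target; the direction is regressive.

regressive voicing assimilation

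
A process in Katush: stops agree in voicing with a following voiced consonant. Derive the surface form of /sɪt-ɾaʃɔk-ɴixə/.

The rule targets /t/ (voiceless alveolar stop), which sits before the trigger /ɾ/ (voiced).
A voiced alveolar stop is [d], so the surface segment is [d].
The same rule applies at the second boundary: /k/ → [g] next to /ɴ/.

[sɪdɾaʃɔgɴixə]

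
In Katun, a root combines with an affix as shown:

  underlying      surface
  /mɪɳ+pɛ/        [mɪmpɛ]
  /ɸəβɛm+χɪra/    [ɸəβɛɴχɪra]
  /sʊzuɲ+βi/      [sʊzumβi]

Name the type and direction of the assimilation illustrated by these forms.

regressive place assimilation

Underlying /ɳ/ is realised as [m] next to /p/; /p/ itself does not change.
/ɳ/ is retroflex while /p/ is bilabial; the output [m] is bilabial, matching the trigger — so the feature that spreads is place.
Manner and voice are unchanged, so the assimilation is partial, not total.
The same holds elsewhere in the data: /m/ → [ɴ] before /χ/ (bilabial → uvular, matching uvular); /ɲ/ → [m] before /β/ (palatal → bilabial, matching bilabial) — only place changes, and always toward the following segment.
Since the segment that changes precedes the conditioning segment, the assimilation is regressive.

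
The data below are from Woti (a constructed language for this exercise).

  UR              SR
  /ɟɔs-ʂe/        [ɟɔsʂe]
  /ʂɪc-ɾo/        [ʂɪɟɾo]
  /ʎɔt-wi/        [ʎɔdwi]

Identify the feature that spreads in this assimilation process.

Underlying /c/ is realised as [ɟ] next to /ɾ/; /ɾ/ itself does not change.
/c/ is voiceless while /ɾ/ is voiced; the output [ɟ] is voiced, matching the trigger — so the feature that spreads is voicing.
The other alternating form patterns the same way: /t/ → [d] before /w/ (voiceless → voiced, matching voiced) — only voicing changes, and always toward the following segment.
Nothing changes in [ɟɔsʂe]: there the adjacent consonants already agree in voicing (/s/ and /ʂ/ are both voiceless), so this form is consistent with the same rule.

voicing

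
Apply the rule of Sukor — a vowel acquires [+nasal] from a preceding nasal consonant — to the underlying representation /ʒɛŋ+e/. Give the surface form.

[ʒɛŋẽ]

/e/ sits next to the nasal /ŋ/ and is therefore nasalised to [ẽ].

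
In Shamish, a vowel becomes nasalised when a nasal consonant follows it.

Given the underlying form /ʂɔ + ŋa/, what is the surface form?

/ɔ/ sits next to the nasal /ŋ/ and is therefore nasalised to [ɔ̃].

[ʂɔ̃ŋa]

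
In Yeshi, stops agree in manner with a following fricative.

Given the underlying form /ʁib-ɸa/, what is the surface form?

[ʁiβɸa]

/b/ is a voiced bilabial stop. The following trigger /ɸ/ is a fricative, so /b/ must become a fricative as well.
Changing only its manner to fricative gives [β] — the voiced bilabial fricative.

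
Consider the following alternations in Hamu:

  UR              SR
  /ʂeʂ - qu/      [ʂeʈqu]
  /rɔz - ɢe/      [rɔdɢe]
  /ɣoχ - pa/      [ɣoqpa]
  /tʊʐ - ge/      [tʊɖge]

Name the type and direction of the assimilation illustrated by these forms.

regressive manner assimilation

The segment that alternates is /ʂ/, which surfaces as [ʈ] when adjacent to /q/.
The change fricative → stop matches the manner of the following /q/, identifying this as manner assimilation.
Place and voice are unchanged, so the assimilation is partial, not total.
Checking the remaining alternations: /z/ → [d] before /ɢ/ (fricative → stop, matching a stop); /χ/ → [q] before /p/ (fricative → stop, matching a stop); /ʐ/ → [ɖ] before /g/ (fricative → stop, matching a stop) — only manner changes, and always toward the following segment.
Since the segment that changes precedes the conditioning segment, the assimilation is regressive.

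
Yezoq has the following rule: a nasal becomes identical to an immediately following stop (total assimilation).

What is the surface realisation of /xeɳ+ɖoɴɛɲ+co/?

[xeɖɖoɴɛcco]

/ɳ/ is the segment targeted by the rule; it sits immediately before /ɖ/, so it assimilates completely and surfaces as [ɖ].
The same rule applies at the second boundary: /ɲ/ → [c] next to /c/.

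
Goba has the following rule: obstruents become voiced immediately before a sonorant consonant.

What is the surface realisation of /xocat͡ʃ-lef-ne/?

/t͡ʃ/ is a voiceless postalveolar affricate. The following trigger /l/ is voiced, so /t͡ʃ/ must become voiced as well.
A voiced postalveolar affricate is [d͡ʒ], so the surface segment is [d͡ʒ].
The same rule applies at the second boundary: /f/ → [v] next to /n/.

[xocad͡ʒlevne]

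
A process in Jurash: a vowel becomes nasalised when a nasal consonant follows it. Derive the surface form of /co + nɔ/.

/o/ sits next to the nasal /n/ and is therefore nasalised to [õ].

[cõnɔ]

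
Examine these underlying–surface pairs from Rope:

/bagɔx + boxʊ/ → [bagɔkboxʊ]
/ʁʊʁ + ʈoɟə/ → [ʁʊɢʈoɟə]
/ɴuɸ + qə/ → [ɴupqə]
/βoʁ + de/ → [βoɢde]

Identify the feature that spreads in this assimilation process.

manner

The segment that alternates is /x/, which surfaces as [k] when adjacent to /b/.
/x/ is a fricative while /b/ is a stop; the output [k] is a stop, matching the trigger — so the feature that spreads is manner.
Checking the remaining alternations: /ʁ/ → [ɢ] before /ʈ/ (fricative → stop, matching a stop); /ɸ/ → [p] before /q/ (fricative → stop, matching a stop); /ʁ/ → [ɢ] before /d/ (fricative → stop, matching a stop) — only manner changes, and always toward the following segment.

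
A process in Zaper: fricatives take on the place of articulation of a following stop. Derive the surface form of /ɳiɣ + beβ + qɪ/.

[ɳiβbeʁqɪ]

/ɣ/ is a voiced velar fricative. The following trigger /b/ is bilabial, so /ɣ/ must become bilabial as well.
The voiced bilabial fricative is [β], so /ɣ/ → [β].
The same rule applies at the second boundary: /β/ → [ʁ] next to /q/.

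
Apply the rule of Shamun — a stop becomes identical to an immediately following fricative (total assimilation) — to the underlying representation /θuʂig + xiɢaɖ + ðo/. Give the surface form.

[θuʂixxiɢaððo]

/g/ is the segment targeted by the rule; it sits immediately before /x/, so it assimilates completely and surfaces as [x].
At the second juncture, /ɖ/ likewise becomes [ð] adjacent to /ð/.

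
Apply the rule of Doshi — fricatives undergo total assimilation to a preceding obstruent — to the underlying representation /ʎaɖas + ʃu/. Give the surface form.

[ʎaɖassu]

/ʃ/ is the segment targeted by the rule; it sits immediately after /s/, so it assimilates completely and surfaces as [s].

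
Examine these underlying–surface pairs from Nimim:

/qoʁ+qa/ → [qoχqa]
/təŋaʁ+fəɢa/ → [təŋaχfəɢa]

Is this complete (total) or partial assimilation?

Underlying /ʁ/ is realised as [χ] next to /q/; /q/ itself does not change.
The change voiced → voiceless matches the voicing of the following /q/, identifying this as voicing assimilation.
Place and manner are unchanged, so the assimilation is partial, not total.
The same holds elsewhere in the data: /ʁ/ → [χ] before /f/ (voiced → voiceless, matching voiceless) — only voicing changes, and always toward the following segment.

partial assimilation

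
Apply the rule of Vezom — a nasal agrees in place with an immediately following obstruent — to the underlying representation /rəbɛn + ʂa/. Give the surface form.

[rəbɛɳʂa]

/n/ is a voiced alveolar nasal. The following trigger /ʂ/ is retroflex, so /n/ must become retroflex as well.
A voiced retroflex nasal is [ɳ], so the surface segment is [ɳ].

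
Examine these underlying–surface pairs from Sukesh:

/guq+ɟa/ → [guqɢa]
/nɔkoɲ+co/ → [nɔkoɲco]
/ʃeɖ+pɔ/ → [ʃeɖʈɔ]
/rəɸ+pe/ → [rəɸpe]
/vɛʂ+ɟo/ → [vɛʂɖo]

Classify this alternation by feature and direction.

progressive place assimilation

Underlying /ɟ/ is realised as [ɢ] next to /q/; /q/ itself does not change.
/ɟ/ is palatal while /q/ is uvular; the output [ɢ] is uvular, matching the trigger — so the feature that spreads is place.
Manner and voice are unchanged, so the assimilation is partial, not total.
Checking the remaining alternations: /p/ → [ʈ] after /ɖ/ (bilabial → retroflex, matching retroflex); /ɟ/ → [ɖ] after /ʂ/ (palatal → retroflex, matching retroflex) — only place changes, and always toward the preceding segment.
No alternation appears in [nɔkoɲco], [rəɸpe]: there the adjacent consonants already agree in place (/c/ and /ɲ/ are both palatal; /p/ and /ɸ/ are both bilabial), so these forms are consistent with the same rule.
Since the segment that changes follows the conditioning segment, the assimilation is progressive.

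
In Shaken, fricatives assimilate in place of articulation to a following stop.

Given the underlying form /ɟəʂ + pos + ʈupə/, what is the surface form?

[ɟəɸpoʂʈupə]

The rule targets /ʂ/ (voiceless retroflex fricative), which sits before the trigger /p/ (bilabial).
The voiceless bilabial fricative is [ɸ], so /ʂ/ → [ɸ].
The same rule applies at the second boundary: /s/ → [ʂ] next to /ʈ/.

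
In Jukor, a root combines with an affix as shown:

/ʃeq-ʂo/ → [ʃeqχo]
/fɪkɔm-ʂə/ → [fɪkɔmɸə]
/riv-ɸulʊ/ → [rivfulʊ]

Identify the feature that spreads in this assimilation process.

place

Comparing underlying and surface forms, /ʂ/ → [χ] is the alternation; the neighbouring /q/ is constant.
/ʂ/ is retroflex while /q/ is uvular; the output [χ] is uvular, matching the trigger — so the feature that spreads is place.
Checking the remaining alternations: /ʂ/ → [ɸ] after /m/ (retroflex → bilabial, matching bilabial); /ɸ/ → [f] after /v/ (bilabial → labiodental, matching labiodental) — only place changes, and always toward the preceding segment.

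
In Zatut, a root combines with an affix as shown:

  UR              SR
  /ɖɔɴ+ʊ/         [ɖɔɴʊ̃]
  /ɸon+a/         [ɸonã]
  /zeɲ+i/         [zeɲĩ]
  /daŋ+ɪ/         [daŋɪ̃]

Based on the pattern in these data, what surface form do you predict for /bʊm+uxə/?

The data show progressive nasality assimilation (vowel nasalisation): /ʊ/ → [ʊ̃] after /ɴ/; /a/ → [ã] after /n/; /i/ → [ĩ] after /ɲ/; /ɪ/ → [ɪ̃] after /ŋ/ — a vowel is nasalised by an immediately preceding nasal consonant.
/u/ sits next to the nasal /m/ and is therefore nasalised to [ũ].

[bʊmũxə]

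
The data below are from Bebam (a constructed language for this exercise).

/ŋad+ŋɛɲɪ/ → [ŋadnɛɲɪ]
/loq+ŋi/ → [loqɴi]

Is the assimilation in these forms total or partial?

Underlying /ŋ/ is realised as [n] next to /d/; /d/ itself does not change.
/ŋ/ is velar while /d/ is alveolar; the output [n] is alveolar, matching the trigger — so the feature that spreads is place.
Manner and voice are unchanged, so the assimilation is partial, not total.
The other alternating form patterns the same way: /ŋ/ → [ɴ] after /q/ (velar → uvular, matching uvular) — only place changes, and always toward the preceding segment.

partial assimilation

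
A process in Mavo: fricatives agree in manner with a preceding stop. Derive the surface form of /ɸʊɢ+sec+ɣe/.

[ɸʊɢtecge]

/s/ is a voiceless alveolar fricative. The preceding trigger /ɢ/ is a stop, so /s/ must become a stop as well.
Changing only its manner to stop gives [t] — the voiceless alveolar stop.
At the second juncture, /ɣ/ likewise becomes [g] adjacent to /c/.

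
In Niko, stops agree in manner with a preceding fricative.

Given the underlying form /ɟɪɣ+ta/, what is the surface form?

The rule targets /t/ (voiceless alveolar stop), which sits after the trigger /ɣ/ (fricative).
Changing only its manner to fricative gives [s] — the voiceless alveolar fricative.

[ɟɪɣsa]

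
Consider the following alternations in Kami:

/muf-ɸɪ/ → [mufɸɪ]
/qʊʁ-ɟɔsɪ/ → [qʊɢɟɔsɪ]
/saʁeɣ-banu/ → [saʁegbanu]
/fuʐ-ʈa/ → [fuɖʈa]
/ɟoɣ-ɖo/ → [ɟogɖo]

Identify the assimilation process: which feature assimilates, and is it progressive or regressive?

Comparing underlying and surface forms, /ʁ/ → [ɢ] is the alternation; the neighbouring /ɟ/ is constant.
/ʁ/ is a fricative while /ɟ/ is a stop; the output [ɢ] is a stop, matching the trigger — so the feature that spreads is manner.
Place and voice are unchanged, so the assimilation is partial, not total.
The other alternating forms pattern the same way: /ɣ/ → [g] before /b/ (fricative → stop, matching a stop); /ʐ/ → [ɖ] before /ʈ/ (fricative → stop, matching a stop); /ɣ/ → [g] before /ɖ/ (fricative → stop, matching a stop) — only manner changes, and always toward the following segment.
Nothing changes in [mufɸɪ]: there the adjacent consonants already agree in manner (/f/ and /ɸ/ are both fricatives), so this form is consistent with the same rule.
Since the segment that changes precedes the conditioning segment, the assimilation is regressive.

regressive manner assimilation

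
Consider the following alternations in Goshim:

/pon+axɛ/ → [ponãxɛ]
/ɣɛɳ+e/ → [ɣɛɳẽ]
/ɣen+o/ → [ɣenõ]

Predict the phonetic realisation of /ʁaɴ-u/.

[ʁaɴũ]

The data show progressive nasality assimilation (vowel nasalisation): /a/ → [ã] after /n/; /e/ → [ẽ] after /ɳ/; /o/ → [õ] after /n/ — a vowel is nasalised by an immediately preceding nasal consonant.
The vowel /u/ is adjacent to the preceding nasal /ɴ/, so it acquires [+nasal] and surfaces as [ũ].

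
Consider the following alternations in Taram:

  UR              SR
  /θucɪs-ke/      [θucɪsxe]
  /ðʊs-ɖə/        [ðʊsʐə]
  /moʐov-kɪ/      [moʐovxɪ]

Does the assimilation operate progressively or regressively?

The segment that alternates is /k/, which surfaces as [x] when adjacent to /s/.
/k/ is a stop while /s/ is a fricative; the output [x] is a fricative, matching the trigger — so the feature that spreads is manner.
The other alternating forms pattern the same way: /ɖ/ → [ʐ] after /s/ (stop → fricative, matching a fricative); /k/ → [x] after /v/ (stop → fricative, matching a fricative) — only manner changes, and always toward the preceding segment.
The trigger is the preceding segment, so the direction is progressive (perseverative).

progressive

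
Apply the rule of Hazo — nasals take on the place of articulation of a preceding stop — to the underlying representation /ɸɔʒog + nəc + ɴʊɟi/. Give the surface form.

/n/ is a voiced alveolar nasal. The preceding trigger /g/ is velar, so /n/ must become velar as well.
Changing only its place to velar gives [ŋ] — the voiced velar nasal.
The same rule applies at the second boundary: /ɴ/ → [ɲ] next to /c/.

[ɸɔʒogŋəcɲʊɟi]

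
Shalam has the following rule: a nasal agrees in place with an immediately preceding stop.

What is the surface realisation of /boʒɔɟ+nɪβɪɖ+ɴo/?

[boʒɔɟɲɪβɪɖɳo]

/n/ is a voiced alveolar nasal. The preceding trigger /ɟ/ is palatal, so /n/ must become palatal as well.
A voiced palatal nasal is [ɲ], so the surface segment is [ɲ].
At the second juncture, /ɴ/ likewise becomes [ɳ] adjacent to /ɖ/.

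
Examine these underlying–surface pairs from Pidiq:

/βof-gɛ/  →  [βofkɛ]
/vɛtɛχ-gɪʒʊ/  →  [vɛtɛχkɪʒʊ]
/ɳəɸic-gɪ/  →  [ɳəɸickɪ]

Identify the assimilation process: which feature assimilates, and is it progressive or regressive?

Comparing underlying and surface forms, /g/ → [k] is the alternation; the neighbouring /f/ is constant.
/g/ is voiced while /f/ is voiceless; the output [k] is voiceless, matching the trigger — so the feature that spreads is voicing.
Place and manner are unchanged, so the assimilation is partial, not total.
The other alternating forms pattern the same way: /g/ → [k] after /χ/ (voiced → voiceless, matching voiceless); /g/ → [k] after /c/ (voiced → voiceless, matching voiceless) — only voicing changes, and always toward the preceding segment.
The trigger is the preceding segment, so the direction is progressive (perseverative).

progressive voicing assimilation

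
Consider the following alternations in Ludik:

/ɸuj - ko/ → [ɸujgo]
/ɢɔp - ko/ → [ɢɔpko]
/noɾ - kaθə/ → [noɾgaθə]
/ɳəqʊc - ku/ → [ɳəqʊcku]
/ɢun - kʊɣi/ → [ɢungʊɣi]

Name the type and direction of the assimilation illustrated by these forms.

progressive voicing assimilation

Underlying /k/ is realised as [g] next to /j/; /j/ itself does not change.
/k/ is voiceless while /j/ is voiced; the output [g] is voiced, matching the trigger — so the feature that spreads is voicing.
Place and manner are unchanged, so the assimilation is partial, not total.
The other alternating forms pattern the same way: /k/ → [g] after /ɾ/ (voiceless → voiced, matching voiced); /k/ → [g] after /n/ (voiceless → voiced, matching voiced) — only voicing changes, and always toward the preceding segment.
No alternation appears in [ɢɔpko], [ɳəqʊcku]: there the adjacent consonants already agree in voicing (/k/ and /p/ are both voiceless; /k/ and /c/ are both voiceless), so these forms are consistent with the same rule.
Since the segment that changes follows the conditioning segment, the assimilation is progressive.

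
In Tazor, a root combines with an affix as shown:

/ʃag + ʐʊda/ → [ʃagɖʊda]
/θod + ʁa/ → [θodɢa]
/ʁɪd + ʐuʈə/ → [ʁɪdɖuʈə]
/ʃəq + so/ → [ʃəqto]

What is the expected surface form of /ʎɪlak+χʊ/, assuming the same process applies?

The data show progressive manner assimilation: /ʐ/ → [ɖ] after /g/; /ʁ/ → [ɢ] after /d/; /ʐ/ → [ɖ] after /d/; /s/ → [t] after /q/. In each pair only manner changes, matching the preceding consonant, while place and voice stay constant.
The rule targets /χ/ (voiceless uvular fricative), which sits after the trigger /k/ (stop).
A voiceless uvular stop is [q], so the surface segment is [q].

[ʎɪlakqʊ]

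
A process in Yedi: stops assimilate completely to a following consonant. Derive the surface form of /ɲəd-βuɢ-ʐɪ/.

[ɲəββuʐʐɪ]

/d/ is the segment targeted by the rule; it sits immediately before /β/, so it assimilates completely and surfaces as [β].
At the second juncture, /ɢ/ likewise becomes [ʐ] adjacent to /ʐ/.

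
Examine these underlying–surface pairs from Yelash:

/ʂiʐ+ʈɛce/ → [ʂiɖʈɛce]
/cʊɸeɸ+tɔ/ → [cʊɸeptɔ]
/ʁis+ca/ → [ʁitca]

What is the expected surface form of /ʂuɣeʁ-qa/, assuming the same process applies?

[ʂuɣeɢqa]

The data show regressive manner assimilation: /ʐ/ → [ɖ] before /ʈ/; /ɸ/ → [p] before /t/; /s/ → [t] before /c/. In each pair only manner changes, matching the following consonant, while place and voice stay constant.
The rule targets /ʁ/ (voiced uvular fricative), which sits before the trigger /q/ (stop).
Changing only its manner to stop gives [ɢ] — the voiced uvular stop.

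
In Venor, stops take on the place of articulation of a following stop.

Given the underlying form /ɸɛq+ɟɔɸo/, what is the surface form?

The rule targets /q/ (voiceless uvular stop), which sits before the trigger /ɟ/ (palatal).
Changing only its place to palatal gives [c] — the voiceless palatal stop.

[ɸɛcɟɔɸo]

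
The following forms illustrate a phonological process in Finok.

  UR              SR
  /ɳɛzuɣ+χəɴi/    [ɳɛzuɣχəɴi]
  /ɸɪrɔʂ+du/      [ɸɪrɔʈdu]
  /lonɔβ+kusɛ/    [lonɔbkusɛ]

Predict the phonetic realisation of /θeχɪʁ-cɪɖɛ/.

The data show regressive manner assimilation: /ʂ/ → [ʈ] before /d/; /β/ → [b] before /k/. In each pair only manner changes, matching the following consonant, while place and voice stay constant.
No alternation appears in [ɳɛzuɣχəɴi]: there the adjacent consonants already agree in manner (/ɣ/ and /χ/ are both fricatives), so this form is consistent with the same rule.
/ʁ/ is a voiced uvular fricative. The following trigger /c/ is a stop, so /ʁ/ must become a stop as well.
The voiced uvular stop is [ɢ], so /ʁ/ → [ɢ].

[θeχɪɢcɪɖɛ]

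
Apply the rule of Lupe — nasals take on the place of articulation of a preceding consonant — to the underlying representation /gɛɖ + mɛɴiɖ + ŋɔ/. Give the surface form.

/m/ is a voiced bilabial nasal. The preceding trigger /ɖ/ is retroflex, so /m/ must become retroflex as well.
Changing only its place to retroflex gives [ɳ] — the voiced retroflex nasal.
At the second juncture, /ŋ/ likewise becomes [ɳ] adjacent to /ɖ/.

[gɛɖɳɛɴiɖɳɔ]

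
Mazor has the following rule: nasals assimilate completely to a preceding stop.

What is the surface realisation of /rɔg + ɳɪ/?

[rɔggɪ]

/ɳ/ is the segment targeted by the rule; it sits immediately after /g/, so it assimilates completely and surfaces as [g].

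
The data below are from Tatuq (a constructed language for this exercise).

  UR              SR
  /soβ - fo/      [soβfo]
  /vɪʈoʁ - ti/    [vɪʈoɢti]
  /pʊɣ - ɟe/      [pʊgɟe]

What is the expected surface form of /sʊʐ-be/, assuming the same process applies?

[sʊɖbe]

The data show regressive manner assimilation: /ʁ/ → [ɢ] before /t/; /ɣ/ → [g] before /ɟ/. In each pair only manner changes, matching the following consonant, while place and voice stay constant.
Nothing changes in [soβfo]: there the adjacent consonants already agree in manner (/β/ and /f/ are both fricatives), so this form is consistent with the same rule.
The rule targets /ʐ/ (voiced retroflex fricative), which sits before the trigger /b/ (stop).
A voiced retroflex stop is [ɖ], so the surface segment is [ɖ].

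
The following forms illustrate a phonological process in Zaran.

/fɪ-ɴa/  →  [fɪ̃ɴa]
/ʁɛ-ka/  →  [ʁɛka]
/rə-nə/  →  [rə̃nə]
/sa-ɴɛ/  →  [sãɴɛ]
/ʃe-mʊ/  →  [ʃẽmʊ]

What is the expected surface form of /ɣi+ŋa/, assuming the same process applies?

The data show regressive nasality assimilation (vowel nasalisation): /ɪ/ → [ɪ̃] before /ɴ/; /ə/ → [ə̃] before /n/; /a/ → [ã] before /ɴ/; /e/ → [ẽ] before /m/ — a vowel is nasalised by an immediately following nasal consonant.
No change occurs in [ʁɛka] because the vowel at the boundary is adjacent to an oral consonant, not a nasal (/ɛ/ next to /k/).
The vowel /i/ is adjacent to the following nasal /ŋ/, so it acquires [+nasal] and surfaces as [ĩ].

[ɣĩŋa]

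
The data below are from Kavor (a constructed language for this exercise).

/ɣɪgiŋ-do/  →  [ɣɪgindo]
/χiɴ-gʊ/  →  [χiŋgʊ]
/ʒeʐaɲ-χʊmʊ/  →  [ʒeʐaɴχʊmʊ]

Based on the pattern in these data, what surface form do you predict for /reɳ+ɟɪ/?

[reɲɟɪ]

The data show regressive place assimilation: /ŋ/ → [n] before /d/; /ɴ/ → [ŋ] before /g/; /ɲ/ → [ɴ] before /χ/. In each pair only place changes, matching the following consonant, while manner and voice stay constant.
/ɳ/ is a voiced retroflex nasal. The following trigger /ɟ/ is palatal, so /ɳ/ must become palatal as well.
Changing only its place to palatal gives [ɲ] — the voiced palatal nasal.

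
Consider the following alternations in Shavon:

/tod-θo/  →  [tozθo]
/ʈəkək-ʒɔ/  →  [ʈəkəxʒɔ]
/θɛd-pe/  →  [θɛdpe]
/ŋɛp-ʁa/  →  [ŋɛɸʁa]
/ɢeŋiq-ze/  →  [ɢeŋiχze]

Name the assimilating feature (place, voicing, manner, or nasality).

Underlying /d/ is realised as [z] next to /θ/; /θ/ itself does not change.
/d/ is a stop while /θ/ is a fricative; the output [z] is a fricative, matching the trigger — so the feature that spreads is manner.
Checking the remaining alternations: /k/ → [x] before /ʒ/ (stop → fricative, matching a fricative); /p/ → [ɸ] before /ʁ/ (stop → fricative, matching a fricative); /q/ → [χ] before /z/ (stop → fricative, matching a fricative) — only manner changes, and always toward the following segment.
No alternation appears in [θɛdpe]: there the adjacent consonants already agree in manner (/d/ and /p/ are both stops), so this form is consistent with the same rule.

manner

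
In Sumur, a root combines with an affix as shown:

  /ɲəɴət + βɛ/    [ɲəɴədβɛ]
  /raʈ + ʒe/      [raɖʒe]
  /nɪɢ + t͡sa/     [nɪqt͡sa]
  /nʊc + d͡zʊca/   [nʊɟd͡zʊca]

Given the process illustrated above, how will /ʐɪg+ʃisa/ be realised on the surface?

The data show regressive voicing assimilation: /t/ → [d] before /β/; /ʈ/ → [ɖ] before /ʒ/; /ɢ/ → [q] before /t͡s/; /c/ → [ɟ] before /d͡z/. In each pair only voicing changes, matching the following consonant, while place and manner stay constant.
/g/ is a voiced velar stop. The following trigger /ʃ/ is voiceless, so /g/ must become voiceless as well.
Changing only its voicing to voiceless gives [k] — the voiceless velar stop.

[ʐɪkʃisa]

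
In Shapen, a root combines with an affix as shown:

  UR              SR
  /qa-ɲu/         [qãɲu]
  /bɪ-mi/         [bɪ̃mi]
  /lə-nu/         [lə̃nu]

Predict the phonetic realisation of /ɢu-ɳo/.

The data show regressive nasality assimilation (vowel nasalisation): /a/ → [ã] before /ɲ/; /ɪ/ → [ɪ̃] before /m/; /ə/ → [ə̃] before /n/ — a vowel is nasalised by an immediately following nasal consonant.
/u/ sits next to the nasal /ɳ/ and is therefore nasalised to [ũ].

[ɢũɳo]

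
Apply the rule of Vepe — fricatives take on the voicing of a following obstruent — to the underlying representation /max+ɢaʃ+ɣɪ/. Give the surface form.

The rule targets /x/ (voiceless velar fricative), which sits before the trigger /ɢ/ (voiced).
The voiced velar fricative is [ɣ], so /x/ → [ɣ].
At the second juncture, /ʃ/ likewise becomes [ʒ] adjacent to /ɣ/.

[maɣɢaʒɣɪ]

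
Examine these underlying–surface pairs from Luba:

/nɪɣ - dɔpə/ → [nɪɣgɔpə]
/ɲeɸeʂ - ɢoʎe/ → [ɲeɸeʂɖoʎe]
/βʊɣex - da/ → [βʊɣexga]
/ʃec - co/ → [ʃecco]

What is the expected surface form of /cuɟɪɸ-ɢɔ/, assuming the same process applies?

The data show progressive place assimilation: /d/ → [g] after /ɣ/; /ɢ/ → [ɖ] after /ʂ/; /d/ → [g] after /x/. In each pair only place changes, matching the preceding consonant, while manner and voice stay constant.
Nothing changes in [ʃecco]: there the adjacent consonants already agree in place (/c/ and /c/ are both palatal), so this form is consistent with the same rule.
/ɢ/ is a voiced uvular stop. The preceding trigger /ɸ/ is bilabial, so /ɢ/ must become bilabial as well.
The voiced bilabial stop is [b], so /ɢ/ → [b].

[cuɟɪɸbɔ]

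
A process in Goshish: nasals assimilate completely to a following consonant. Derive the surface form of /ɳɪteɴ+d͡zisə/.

[ɳɪted͡zd͡zisə]

/ɴ/ is the segment targeted by the rule; it sits immediately before /d͡z/, so it assimilates completely and surfaces as [d͡z].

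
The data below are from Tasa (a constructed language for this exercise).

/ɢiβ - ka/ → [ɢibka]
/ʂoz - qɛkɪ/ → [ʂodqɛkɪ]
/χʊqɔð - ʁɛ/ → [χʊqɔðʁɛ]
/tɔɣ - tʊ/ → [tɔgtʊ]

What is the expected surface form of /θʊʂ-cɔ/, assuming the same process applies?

[θʊʈcɔ]

The data show regressive manner assimilation: /β/ → [b] before /k/; /z/ → [d] before /q/; /ɣ/ → [g] before /t/. In each pair only manner changes, matching the following consonant, while place and voice stay constant.
No alternation appears in [χʊqɔðʁɛ]: there the adjacent consonants already agree in manner (/ð/ and /ʁ/ are both fricatives), so this form is consistent with the same rule.
The rule targets /ʂ/ (voiceless retroflex fricative), which sits before the trigger /c/ (stop).
Changing only its manner to stop gives [ʈ] — the voiceless retroflex stop.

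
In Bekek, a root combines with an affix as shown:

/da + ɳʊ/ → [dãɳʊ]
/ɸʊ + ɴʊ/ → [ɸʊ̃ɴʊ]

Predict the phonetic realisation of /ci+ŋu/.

The data show regressive nasality assimilation (vowel nasalisation): /a/ → [ã] before /ɳ/; /ʊ/ → [ʊ̃] before /ɴ/ — a vowel is nasalised by an immediately following nasal consonant.
The vowel /i/ is adjacent to the following nasal /ŋ/, so it acquires [+nasal] and surfaces as [ĩ].

[cĩŋu]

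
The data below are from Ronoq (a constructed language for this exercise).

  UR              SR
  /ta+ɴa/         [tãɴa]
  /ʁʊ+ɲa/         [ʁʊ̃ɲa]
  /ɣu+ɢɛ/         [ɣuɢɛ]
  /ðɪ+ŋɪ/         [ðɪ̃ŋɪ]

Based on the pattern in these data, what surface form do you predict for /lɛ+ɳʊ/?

[lɛ̃ɳʊ]

The data show regressive nasality assimilation (vowel nasalisation): /a/ → [ã] before /ɴ/; /ʊ/ → [ʊ̃] before /ɲ/; /ɪ/ → [ɪ̃] before /ŋ/ — a vowel is nasalised by an immediately following nasal consonant.
No change occurs in [ɣuɢɛ] because the vowel at the boundary is adjacent to an oral consonant, not a nasal (/u/ next to /ɢ/).
/ɛ/ sits next to the nasal /ɳ/ and is therefore nasalised to [ɛ̃].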